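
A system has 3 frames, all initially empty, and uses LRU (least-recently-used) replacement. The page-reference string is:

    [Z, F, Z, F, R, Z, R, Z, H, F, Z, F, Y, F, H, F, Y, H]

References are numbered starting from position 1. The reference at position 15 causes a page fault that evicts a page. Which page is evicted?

pos 1: Z -> fault, frames (Z)
pos 2: F -> fault, frames (Z F)
pos 3: Z -> hit
pos 4: F -> hit
pos 5: R -> fault, frames (Z F R)
pos 6: Z -> hit
pos 7: R -> hit
pos 8: Z -> hit
pos 9: H -> fault, evict F, frames (R Z H)
pos 10: F -> fault, evict R, frames (Z H F)
pos 11: Z -> hit
pos 12: F -> hit
pos 13: Y -> fault, evict H, frames (Z F Y)
pos 14: F -> hit
pos 15: H -> fault, evict Z, frames (Y F H)
At position 15, page Z is evicted.

Z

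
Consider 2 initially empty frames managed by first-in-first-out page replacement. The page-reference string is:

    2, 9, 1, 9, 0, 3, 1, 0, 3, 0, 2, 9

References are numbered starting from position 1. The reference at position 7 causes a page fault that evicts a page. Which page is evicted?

0

pos 1: 2: fault, frames [2]
pos 2: 9: fault, frames [2, 9]
pos 3: 1: fault, evict 2, frames [9, 1]
pos 4: 9: hit
pos 5: 0: fault, evict 9, frames [1, 0]
pos 6: 3: fault, evict 1, frames [0, 3]
pos 7: 1: fault, evict 0, frames [3, 1]
At position 7, page 0 is evicted.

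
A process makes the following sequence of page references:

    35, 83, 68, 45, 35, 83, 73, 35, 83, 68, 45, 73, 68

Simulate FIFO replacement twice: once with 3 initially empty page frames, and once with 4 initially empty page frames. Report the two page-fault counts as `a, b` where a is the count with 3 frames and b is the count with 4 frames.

9, 10

3 frames: F F F F F F F . . F F . . → 9 faults.
4 frames: F F F F . . F F F F F F . → 10 faults.
10 > 9: adding a frame increased faults — Belady's anomaly.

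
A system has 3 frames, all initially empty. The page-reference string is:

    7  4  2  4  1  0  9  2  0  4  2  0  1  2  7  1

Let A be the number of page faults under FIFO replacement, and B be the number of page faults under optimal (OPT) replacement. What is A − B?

Under FIFO: F F F . F F F F . F . F F F F . → 12 faults.
Under OPT: F F F . F F F . . F . . F . F . → 9 faults.
A − B = 12 − 9 = 3.

3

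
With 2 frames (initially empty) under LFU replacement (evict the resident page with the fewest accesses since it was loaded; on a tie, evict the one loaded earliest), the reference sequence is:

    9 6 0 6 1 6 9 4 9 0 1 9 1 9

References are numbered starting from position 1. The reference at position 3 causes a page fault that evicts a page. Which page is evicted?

pos 1: 9 → fault, frames [9]
pos 2: 6 → fault, frames [9, 6]
pos 3: 0 → fault, evict 9, frames [6, 0]
At position 3, page 9 is evicted.

9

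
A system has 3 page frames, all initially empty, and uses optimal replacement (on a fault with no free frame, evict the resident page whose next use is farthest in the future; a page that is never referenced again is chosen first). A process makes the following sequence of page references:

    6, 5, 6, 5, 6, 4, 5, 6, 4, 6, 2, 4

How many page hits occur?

6: fault, frames [6]
5: fault, frames [6, 5]
6: hit
5: hit
6: hit
4: fault, frames [6, 5, 4]
5: hit
6: hit
4: hit
6: hit
2: fault, evict 5, frames [6, 4, 2]
4: hit
Hits: 8.

8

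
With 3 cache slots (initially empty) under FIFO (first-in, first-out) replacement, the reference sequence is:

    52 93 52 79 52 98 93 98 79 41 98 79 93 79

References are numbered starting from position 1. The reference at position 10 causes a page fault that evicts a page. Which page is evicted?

93

pos 1: 52: fault, frames (52)
pos 2: 93: fault, frames (52 93)
pos 3: 52: hit
pos 4: 79: fault, frames (52 93 79)
pos 5: 52: hit
pos 6: 98: fault, evict 52, frames (93 79 98)
pos 7: 93: hit
pos 8: 98: hit
pos 9: 79: hit
pos 10: 41: fault, evict 93, frames (79 98 41)
At position 10, page 93 is evicted.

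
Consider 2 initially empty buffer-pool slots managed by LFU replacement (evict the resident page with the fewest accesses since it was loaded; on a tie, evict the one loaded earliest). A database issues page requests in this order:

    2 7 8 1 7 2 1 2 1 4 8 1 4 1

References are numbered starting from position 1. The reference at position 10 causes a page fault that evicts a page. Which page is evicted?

pos 1: 2: fault, frames {2}
pos 2: 7: fault, frames {2,7}
pos 3: 8: fault, evict 2, frames {7,8}
pos 4: 1: fault, evict 7, frames {8,1}
pos 5: 7: fault, evict 8, frames {1,7}
pos 6: 2: fault, evict 1, frames {7,2}
pos 7: 1: fault, evict 7, frames {2,1}
pos 8: 2: hit
pos 9: 1: hit
pos 10: 4: fault, evict 2, frames {1,4}
At position 10, page 2 is evicted.

2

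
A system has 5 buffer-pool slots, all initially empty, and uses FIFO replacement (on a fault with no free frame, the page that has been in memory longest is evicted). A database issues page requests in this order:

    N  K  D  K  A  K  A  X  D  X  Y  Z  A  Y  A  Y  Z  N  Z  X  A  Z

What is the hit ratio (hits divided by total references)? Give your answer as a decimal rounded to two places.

N -> miss, frames {N}
K -> miss, frames {N,K}
D -> miss, frames {N,K,D}
K -> hit
A -> miss, frames {N,K,D,A}
K -> hit
A -> hit
X -> miss, frames {N,K,D,A,X}
D -> hit
X -> hit
Y -> miss, evict N, frames {K,D,A,X,Y}
Z -> miss, evict K, frames {D,A,X,Y,Z}
A -> hit
Y -> hit
A -> hit
Y -> hit
Z -> hit
N -> miss, evict D, frames {A,X,Y,Z,N}
Z -> hit
X -> hit
A -> hit
Z -> hit
Hits: 14 of 22 references → 14/22 = 0.6364.

0.64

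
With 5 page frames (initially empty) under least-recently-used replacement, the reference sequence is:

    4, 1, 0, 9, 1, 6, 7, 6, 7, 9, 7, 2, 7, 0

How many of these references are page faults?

4: fault, frames {4}
1: fault, frames {4,1}
0: fault, frames {4,1,0}
9: fault, frames {4,1,0,9}
1: hit
6: fault, frames {4,0,9,1,6}
7: fault, evict 4, frames {0,9,1,6,7}
6: hit
7: hit
9: hit
7: hit
2: fault, evict 0, frames {1,6,9,7,2}
7: hit
0: fault, evict 1, frames {6,9,2,7,0}
Page faults: 8.

8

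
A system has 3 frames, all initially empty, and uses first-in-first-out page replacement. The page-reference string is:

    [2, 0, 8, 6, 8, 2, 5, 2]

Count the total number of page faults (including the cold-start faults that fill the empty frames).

6

2: fault, frames [2]
0: fault, frames [2, 0]
8: fault, frames [2, 0, 8]
6: fault, evict 2, frames [0, 8, 6]
8: hit
2: fault, evict 0, frames [8, 6, 2]
5: fault, evict 8, frames [6, 2, 5]
2: hit
Page faults: 6.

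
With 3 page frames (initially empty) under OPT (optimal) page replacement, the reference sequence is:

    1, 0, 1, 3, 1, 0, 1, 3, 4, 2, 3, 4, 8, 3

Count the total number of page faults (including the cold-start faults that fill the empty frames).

6

1 -> miss, frames {1}
0 -> miss, frames {1,0}
1 -> hit
3 -> miss, frames {1,0,3}
1 -> hit
0 -> hit
1 -> hit
3 -> hit
4 -> miss, evict 0, frames {1,3,4}
2 -> miss, evict 1, frames {3,4,2}
3 -> hit
4 -> hit
8 -> miss, evict 2, frames {3,4,8}
3 -> hit
Page faults: 6.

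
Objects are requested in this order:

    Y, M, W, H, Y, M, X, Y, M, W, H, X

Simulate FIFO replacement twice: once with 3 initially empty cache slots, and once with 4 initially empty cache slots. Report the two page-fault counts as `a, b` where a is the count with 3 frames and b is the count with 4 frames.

9, 10

3 frames: F F F F F F F . . F F . → 9 faults.
4 frames: F F F F . . F F F F F F → 10 faults.
10 > 9: adding a frame increased faults — Belady's anomaly.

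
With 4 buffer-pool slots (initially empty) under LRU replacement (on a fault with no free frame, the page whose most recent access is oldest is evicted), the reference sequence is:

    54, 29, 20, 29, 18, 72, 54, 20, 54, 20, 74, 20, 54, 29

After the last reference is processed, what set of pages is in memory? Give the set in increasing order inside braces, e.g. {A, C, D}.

{20, 29, 54, 74}

54 -> miss, frames [54]
29 -> miss, frames [54, 29]
20 -> miss, frames [54, 29, 20]
29 -> hit
18 -> miss, frames [54, 20, 29, 18]
72 -> miss, evict 54, frames [20, 29, 18, 72]
54 -> miss, evict 20, frames [29, 18, 72, 54]
20 -> miss, evict 29, frames [18, 72, 54, 20]
54 -> hit
20 -> hit
74 -> miss, evict 18, frames [72, 54, 20, 74]
20 -> hit
54 -> hit
29 -> miss, evict 72, frames [74, 20, 54, 29]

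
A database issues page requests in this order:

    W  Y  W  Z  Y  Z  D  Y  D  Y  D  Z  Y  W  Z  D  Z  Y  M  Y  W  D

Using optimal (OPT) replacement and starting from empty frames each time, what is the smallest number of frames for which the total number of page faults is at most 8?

f=1: 22 faults
f=2: 11 faults
f=3: 8 faults
f=4: 5 faults
f=5: 5 faults
Smallest f with faults ≤ 8 is 3.

3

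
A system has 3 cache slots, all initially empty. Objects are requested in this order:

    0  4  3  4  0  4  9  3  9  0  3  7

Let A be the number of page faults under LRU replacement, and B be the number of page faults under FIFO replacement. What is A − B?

Under LRU: F F F . . . F F . F . F → 7 faults.
Under FIFO: F F F . . . F . . F . F → 6 faults.
A − B = 7 − 6 = 1.

1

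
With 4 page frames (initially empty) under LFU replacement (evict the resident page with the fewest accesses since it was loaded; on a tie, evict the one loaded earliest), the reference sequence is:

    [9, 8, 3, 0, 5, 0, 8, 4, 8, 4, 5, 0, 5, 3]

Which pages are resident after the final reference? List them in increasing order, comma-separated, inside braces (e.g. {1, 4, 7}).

{0, 3, 5, 8}

9: fault, frames {9}
8: fault, frames {9,8}
3: fault, frames {9,8,3}
0: fault, frames {9,8,3,0}
5: fault, evict 9, frames {8,3,0,5}
0: hit
8: hit
4: fault, evict 3, frames {8,0,5,4}
8: hit
4: hit
5: hit
0: hit
5: hit
3: fault, evict 4, frames {8,0,5,3}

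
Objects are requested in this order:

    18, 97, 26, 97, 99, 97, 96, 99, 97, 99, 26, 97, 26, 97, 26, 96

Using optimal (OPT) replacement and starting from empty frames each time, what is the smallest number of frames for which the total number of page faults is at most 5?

4

f=1: 16 faults
f=2: 8 faults
f=3: 6 faults
f=4: 5 faults
f=5: 5 faults
Smallest f with faults ≤ 5 is 4.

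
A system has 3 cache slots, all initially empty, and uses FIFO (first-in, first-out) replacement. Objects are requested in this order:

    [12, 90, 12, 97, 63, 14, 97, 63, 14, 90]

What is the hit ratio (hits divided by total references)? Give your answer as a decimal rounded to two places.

0.40

12: fault, frames (12)
90: fault, frames (12 90)
12: hit
97: fault, frames (12 90 97)
63: fault, evict 12, frames (90 97 63)
14: fault, evict 90, frames (97 63 14)
97: hit
63: hit
14: hit
90: fault, evict 97, frames (63 14 90)
Hits: 4 of 10 references → 4/10 = 0.4000.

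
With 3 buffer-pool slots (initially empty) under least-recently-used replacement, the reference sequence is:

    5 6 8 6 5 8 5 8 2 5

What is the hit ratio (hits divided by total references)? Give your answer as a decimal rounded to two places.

0.60

5 -> miss, frames (5)
6 -> miss, frames (5 6)
8 -> miss, frames (5 6 8)
6 -> hit
5 -> hit
8 -> hit
5 -> hit
8 -> hit
2 -> miss, evict 6, frames (5 8 2)
5 -> hit
Hits: 6 of 10 references → 6/10 = 0.6000.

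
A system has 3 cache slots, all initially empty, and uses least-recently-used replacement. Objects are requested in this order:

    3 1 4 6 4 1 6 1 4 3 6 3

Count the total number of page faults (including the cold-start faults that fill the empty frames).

3 -> fault, frames {3}
1 -> fault, frames {3,1}
4 -> fault, frames {3,1,4}
6 -> fault, evict 3, frames {1,4,6}
4 -> hit
1 -> hit
6 -> hit
1 -> hit
4 -> hit
3 -> fault, evict 6, frames {1,4,3}
6 -> fault, evict 1, frames {4,3,6}
3 -> hit
Page faults: 6.

6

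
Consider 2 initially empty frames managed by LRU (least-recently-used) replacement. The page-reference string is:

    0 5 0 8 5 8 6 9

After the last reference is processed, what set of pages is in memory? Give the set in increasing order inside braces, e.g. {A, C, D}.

{6, 9}

0 -> miss, frames (0)
5 -> miss, frames (0 5)
0 -> hit
8 -> miss, evict 5, frames (0 8)
5 -> miss, evict 0, frames (8 5)
8 -> hit
6 -> miss, evict 5, frames (8 6)
9 -> miss, evict 8, frames (6 9)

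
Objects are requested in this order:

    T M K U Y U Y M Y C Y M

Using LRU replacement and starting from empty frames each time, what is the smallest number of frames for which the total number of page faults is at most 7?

3

f=1: 12 faults
f=2: 8 faults
f=3: 7 faults
f=4: 6 faults
f=5: 6 faults
f=6: 6 faults
Smallest f with faults ≤ 7 is 3.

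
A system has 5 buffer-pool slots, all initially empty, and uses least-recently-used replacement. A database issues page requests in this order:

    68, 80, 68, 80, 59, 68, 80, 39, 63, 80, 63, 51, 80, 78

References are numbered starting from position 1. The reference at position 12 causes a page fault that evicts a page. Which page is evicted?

pos 1: 68 → fault, frames {68}
pos 2: 80 → fault, frames {68,80}
pos 3: 68 → hit
pos 4: 80 → hit
pos 5: 59 → fault, frames {68,80,59}
pos 6: 68 → hit
pos 7: 80 → hit
pos 8: 39 → fault, frames {59,68,80,39}
pos 9: 63 → fault, frames {59,68,80,39,63}
pos 10: 80 → hit
pos 11: 63 → hit
pos 12: 51 → fault, evict 59, frames {68,39,80,63,51}
At position 12, page 59 is evicted.

59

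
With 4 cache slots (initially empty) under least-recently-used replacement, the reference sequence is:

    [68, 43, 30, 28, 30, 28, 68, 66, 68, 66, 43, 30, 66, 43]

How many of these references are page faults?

68 -> fault, frames {68}
43 -> fault, frames {68,43}
30 -> fault, frames {68,43,30}
28 -> fault, frames {68,43,30,28}
30 -> hit
28 -> hit
68 -> hit
66 -> fault, evict 43, frames {30,28,68,66}
68 -> hit
66 -> hit
43 -> fault, evict 30, frames {28,68,66,43}
30 -> fault, evict 28, frames {68,66,43,30}
66 -> hit
43 -> hit
Page faults: 7.

7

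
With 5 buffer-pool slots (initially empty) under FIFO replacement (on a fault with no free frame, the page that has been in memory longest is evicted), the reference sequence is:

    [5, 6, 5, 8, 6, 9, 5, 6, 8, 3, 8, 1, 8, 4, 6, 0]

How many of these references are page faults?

5 → fault, frames {5}
6 → fault, frames {5,6}
5 → hit
8 → fault, frames {5,6,8}
6 → hit
9 → fault, frames {5,6,8,9}
5 → hit
6 → hit
8 → hit
3 → fault, frames {5,6,8,9,3}
8 → hit
1 → fault, evict 5, frames {6,8,9,3,1}
8 → hit
4 → fault, evict 6, frames {8,9,3,1,4}
6 → fault, evict 8, frames {9,3,1,4,6}
0 → fault, evict 9, frames {3,1,4,6,0}
Page faults: 9.

9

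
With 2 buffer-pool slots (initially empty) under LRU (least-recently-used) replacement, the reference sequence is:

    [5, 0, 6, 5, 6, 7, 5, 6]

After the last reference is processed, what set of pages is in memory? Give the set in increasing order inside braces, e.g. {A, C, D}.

{5, 6}

5 → fault, frames (5)
0 → fault, frames (5 0)
6 → fault, evict 5, frames (0 6)
5 → fault, evict 0, frames (6 5)
6 → hit
7 → fault, evict 5, frames (6 7)
5 → fault, evict 6, frames (7 5)
6 → fault, evict 7, frames (5 6)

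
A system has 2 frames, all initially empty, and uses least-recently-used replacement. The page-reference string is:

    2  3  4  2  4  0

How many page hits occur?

2: miss, frames {2}
3: miss, frames {2,3}
4: miss, evict 2, frames {3,4}
2: miss, evict 3, frames {4,2}
4: hit
0: miss, evict 2, frames {4,0}
Hits: 1.

1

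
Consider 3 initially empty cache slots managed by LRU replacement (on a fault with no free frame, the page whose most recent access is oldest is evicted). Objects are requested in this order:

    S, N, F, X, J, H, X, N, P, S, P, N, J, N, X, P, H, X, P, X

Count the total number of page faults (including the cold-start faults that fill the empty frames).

S -> fault, frames {S}
N -> fault, frames {S,N}
F -> fault, frames {S,N,F}
X -> fault, evict S, frames {N,F,X}
J -> fault, evict N, frames {F,X,J}
H -> fault, evict F, frames {X,J,H}
X -> hit
N -> fault, evict J, frames {H,X,N}
P -> fault, evict H, frames {X,N,P}
S -> fault, evict X, frames {N,P,S}
P -> hit
N -> hit
J -> fault, evict S, frames {P,N,J}
N -> hit
X -> fault, evict P, frames {J,N,X}
P -> fault, evict J, frames {N,X,P}
H -> fault, evict N, frames {X,P,H}
X -> hit
P -> hit
X -> hit
Page faults: 13.

13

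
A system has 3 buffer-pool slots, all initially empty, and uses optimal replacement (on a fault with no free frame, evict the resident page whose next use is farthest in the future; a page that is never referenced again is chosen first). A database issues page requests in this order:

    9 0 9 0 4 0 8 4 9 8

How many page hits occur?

6

9: fault, frames {9}
0: fault, frames {9,0}
9: hit
0: hit
4: fault, frames {9,0,4}
0: hit
8: fault, evict 0, frames {9,4,8}
4: hit
9: hit
8: hit
Hits: 6.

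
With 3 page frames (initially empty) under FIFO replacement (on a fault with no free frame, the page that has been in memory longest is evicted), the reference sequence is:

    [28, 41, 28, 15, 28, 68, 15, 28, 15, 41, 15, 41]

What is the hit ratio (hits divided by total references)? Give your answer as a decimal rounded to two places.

28: fault, frames (28)
41: fault, frames (28 41)
28: hit
15: fault, frames (28 41 15)
28: hit
68: fault, evict 28, frames (41 15 68)
15: hit
28: fault, evict 41, frames (15 68 28)
15: hit
41: fault, evict 15, frames (68 28 41)
15: fault, evict 68, frames (28 41 15)
41: hit
Hits: 5 of 12 references → 5/12 = 0.4167.

0.42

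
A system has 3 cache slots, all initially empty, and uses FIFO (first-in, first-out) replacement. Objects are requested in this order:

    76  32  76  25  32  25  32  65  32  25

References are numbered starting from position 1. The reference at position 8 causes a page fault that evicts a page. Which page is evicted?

76

pos 1: 76 -> miss, frames {76}
pos 2: 32 -> miss, frames {76,32}
pos 3: 76 -> hit
pos 4: 25 -> miss, frames {76,32,25}
pos 5: 32 -> hit
pos 6: 25 -> hit
pos 7: 32 -> hit
pos 8: 65 -> miss, evict 76, frames {32,25,65}
At position 8, page 76 is evicted.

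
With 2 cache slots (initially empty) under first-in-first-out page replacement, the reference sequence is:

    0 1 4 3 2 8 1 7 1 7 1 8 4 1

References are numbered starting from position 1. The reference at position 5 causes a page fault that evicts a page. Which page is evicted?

pos 1: 0 -> miss, frames (0)
pos 2: 1 -> miss, frames (0 1)
pos 3: 4 -> miss, evict 0, frames (1 4)
pos 4: 3 -> miss, evict 1, frames (4 3)
pos 5: 2 -> miss, evict 4, frames (3 2)
At position 5, page 4 is evicted.

4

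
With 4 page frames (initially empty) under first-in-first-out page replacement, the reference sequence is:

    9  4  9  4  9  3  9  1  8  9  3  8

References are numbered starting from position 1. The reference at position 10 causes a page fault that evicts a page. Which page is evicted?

pos 1: 9 → miss, frames {9}
pos 2: 4 → miss, frames {9,4}
pos 3: 9 → hit
pos 4: 4 → hit
pos 5: 9 → hit
pos 6: 3 → miss, frames {9,4,3}
pos 7: 9 → hit
pos 8: 1 → miss, frames {9,4,3,1}
pos 9: 8 → miss, evict 9, frames {4,3,1,8}
pos 10: 9 → miss, evict 4, frames {3,1,8,9}
At position 10, page 4 is evicted.

4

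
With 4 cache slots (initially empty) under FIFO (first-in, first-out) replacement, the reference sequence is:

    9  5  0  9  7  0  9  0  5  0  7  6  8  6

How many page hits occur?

9: miss, frames {9}
5: miss, frames {9,5}
0: miss, frames {9,5,0}
9: hit
7: miss, frames {9,5,0,7}
0: hit
9: hit
0: hit
5: hit
0: hit
7: hit
6: miss, evict 9, frames {5,0,7,6}
8: miss, evict 5, frames {0,7,6,8}
6: hit
Hits: 8.

8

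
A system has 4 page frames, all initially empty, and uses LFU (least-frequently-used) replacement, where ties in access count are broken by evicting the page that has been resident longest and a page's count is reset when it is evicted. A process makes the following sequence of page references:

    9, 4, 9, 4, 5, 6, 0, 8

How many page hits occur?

9 → fault, frames {9}
4 → fault, frames {9,4}
9 → hit
4 → hit
5 → fault, frames {9,4,5}
6 → fault, frames {9,4,5,6}
0 → fault, evict 5, frames {9,4,6,0}
8 → fault, evict 6, frames {9,4,0,8}
Hits: 2.

2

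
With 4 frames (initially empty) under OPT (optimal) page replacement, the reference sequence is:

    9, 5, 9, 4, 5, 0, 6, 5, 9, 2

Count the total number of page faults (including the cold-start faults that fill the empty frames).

6

9 → miss, frames (9)
5 → miss, frames (9 5)
9 → hit
4 → miss, frames (9 5 4)
5 → hit
0 → miss, frames (9 5 4 0)
6 → miss, evict 0, frames (9 5 4 6)
5 → hit
9 → hit
2 → miss, evict 6, frames (9 5 4 2)
Page faults: 6.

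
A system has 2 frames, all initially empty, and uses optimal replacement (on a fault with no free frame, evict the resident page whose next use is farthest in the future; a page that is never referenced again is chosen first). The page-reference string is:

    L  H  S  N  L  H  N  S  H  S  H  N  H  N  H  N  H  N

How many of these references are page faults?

7

L: fault, frames (L)
H: fault, frames (L H)
S: fault, evict H, frames (L S)
N: fault, evict S, frames (L N)
L: hit
H: fault, evict L, frames (N H)
N: hit
S: fault, evict N, frames (H S)
H: hit
S: hit
H: hit
N: fault, evict S, frames (H N)
H: hit
N: hit
H: hit
N: hit
H: hit
N: hit
Page faults: 7.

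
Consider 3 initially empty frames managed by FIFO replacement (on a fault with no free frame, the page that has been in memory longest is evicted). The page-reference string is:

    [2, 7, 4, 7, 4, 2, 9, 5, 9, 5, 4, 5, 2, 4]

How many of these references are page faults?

2 -> miss, frames (2)
7 -> miss, frames (2 7)
4 -> miss, frames (2 7 4)
7 -> hit
4 -> hit
2 -> hit
9 -> miss, evict 2, frames (7 4 9)
5 -> miss, evict 7, frames (4 9 5)
9 -> hit
5 -> hit
4 -> hit
5 -> hit
2 -> miss, evict 4, frames (9 5 2)
4 -> miss, evict 9, frames (5 2 4)
Page faults: 7.

7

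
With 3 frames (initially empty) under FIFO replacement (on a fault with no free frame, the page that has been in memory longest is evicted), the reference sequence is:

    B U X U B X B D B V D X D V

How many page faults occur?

8

B → miss, frames (B)
U → miss, frames (B U)
X → miss, frames (B U X)
U → hit
B → hit
X → hit
B → hit
D → miss, evict B, frames (U X D)
B → miss, evict U, frames (X D B)
V → miss, evict X, frames (D B V)
D → hit
X → miss, evict D, frames (B V X)
D → miss, evict B, frames (V X D)
V → hit
Page faults: 8.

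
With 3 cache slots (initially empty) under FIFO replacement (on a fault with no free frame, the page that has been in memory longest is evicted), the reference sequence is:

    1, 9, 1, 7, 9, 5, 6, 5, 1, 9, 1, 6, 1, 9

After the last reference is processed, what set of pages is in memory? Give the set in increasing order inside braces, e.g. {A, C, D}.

1 → miss, frames (1)
9 → miss, frames (1 9)
1 → hit
7 → miss, frames (1 9 7)
9 → hit
5 → miss, evict 1, frames (9 7 5)
6 → miss, evict 9, frames (7 5 6)
5 → hit
1 → miss, evict 7, frames (5 6 1)
9 → miss, evict 5, frames (6 1 9)
1 → hit
6 → hit
1 → hit
9 → hit

{1, 6, 9}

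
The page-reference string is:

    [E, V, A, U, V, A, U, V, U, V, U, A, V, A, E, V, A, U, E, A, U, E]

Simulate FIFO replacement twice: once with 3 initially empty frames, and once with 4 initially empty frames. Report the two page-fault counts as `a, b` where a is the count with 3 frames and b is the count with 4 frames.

3 frames: F F F F . . . . . . . . . . F F F F F . . . → 9 faults.
4 frames: F F F F . . . . . . . . . . . . . . . . . . → 4 faults.
4 < 9: adding a frame reduced faults, as is typical.

9, 4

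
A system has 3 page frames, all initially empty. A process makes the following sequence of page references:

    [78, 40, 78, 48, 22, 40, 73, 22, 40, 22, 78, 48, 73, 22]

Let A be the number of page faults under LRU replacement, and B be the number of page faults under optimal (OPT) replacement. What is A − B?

Under LRU: F F . F F F F . . . F F F F → 10 faults.
Under OPT: F F . F F . F . . . F F . . → 7 faults.
A − B = 10 − 7 = 3.

3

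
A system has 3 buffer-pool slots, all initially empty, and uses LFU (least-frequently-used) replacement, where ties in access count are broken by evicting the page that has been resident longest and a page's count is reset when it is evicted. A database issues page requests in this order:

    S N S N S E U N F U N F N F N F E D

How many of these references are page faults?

9

S → fault, frames (S)
N → fault, frames (S N)
S → hit
N → hit
S → hit
E → fault, frames (S N E)
U → fault, evict E, frames (S N U)
N → hit
F → fault, evict U, frames (S N F)
U → fault, evict F, frames (S N U)
N → hit
F → fault, evict U, frames (S N F)
N → hit
F → hit
N → hit
F → hit
E → fault, evict S, frames (N F E)
D → fault, evict E, frames (N F D)
Page faults: 9.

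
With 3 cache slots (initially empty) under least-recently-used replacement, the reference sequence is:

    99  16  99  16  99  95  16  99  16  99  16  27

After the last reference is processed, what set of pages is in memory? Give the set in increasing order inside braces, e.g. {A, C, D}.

99 -> miss, frames (99)
16 -> miss, frames (99 16)
99 -> hit
16 -> hit
99 -> hit
95 -> miss, frames (16 99 95)
16 -> hit
99 -> hit
16 -> hit
99 -> hit
16 -> hit
27 -> miss, evict 95, frames (99 16 27)

{16, 27, 99}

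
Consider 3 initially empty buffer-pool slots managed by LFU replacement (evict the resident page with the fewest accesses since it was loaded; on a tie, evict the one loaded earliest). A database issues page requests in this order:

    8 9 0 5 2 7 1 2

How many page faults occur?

8: miss, frames (8)
9: miss, frames (8 9)
0: miss, frames (8 9 0)
5: miss, evict 8, frames (9 0 5)
2: miss, evict 9, frames (0 5 2)
7: miss, evict 0, frames (5 2 7)
1: miss, evict 5, frames (2 7 1)
2: hit
Page faults: 7.

7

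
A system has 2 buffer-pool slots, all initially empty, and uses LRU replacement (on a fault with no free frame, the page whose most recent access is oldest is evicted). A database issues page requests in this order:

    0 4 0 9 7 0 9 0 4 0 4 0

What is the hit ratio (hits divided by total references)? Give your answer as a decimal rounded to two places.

0.42

0 -> miss, frames [0]
4 -> miss, frames [0, 4]
0 -> hit
9 -> miss, evict 4, frames [0, 9]
7 -> miss, evict 0, frames [9, 7]
0 -> miss, evict 9, frames [7, 0]
9 -> miss, evict 7, frames [0, 9]
0 -> hit
4 -> miss, evict 9, frames [0, 4]
0 -> hit
4 -> hit
0 -> hit
Hits: 5 of 12 references → 5/12 = 0.4167.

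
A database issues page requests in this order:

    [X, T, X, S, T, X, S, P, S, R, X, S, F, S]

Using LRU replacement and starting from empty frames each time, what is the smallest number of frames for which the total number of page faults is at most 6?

4

f=1: 14 faults
f=2: 11 faults
f=3: 7 faults
f=4: 6 faults
f=5: 6 faults
f=6: 6 faults
Smallest f with faults ≤ 6 is 4.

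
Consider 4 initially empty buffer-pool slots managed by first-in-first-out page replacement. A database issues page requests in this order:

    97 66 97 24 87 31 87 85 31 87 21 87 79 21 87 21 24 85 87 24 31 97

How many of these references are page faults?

97: fault, frames (97)
66: fault, frames (97 66)
97: hit
24: fault, frames (97 66 24)
87: fault, frames (97 66 24 87)
31: fault, evict 97, frames (66 24 87 31)
87: hit
85: fault, evict 66, frames (24 87 31 85)
31: hit
87: hit
21: fault, evict 24, frames (87 31 85 21)
87: hit
79: fault, evict 87, frames (31 85 21 79)
21: hit
87: fault, evict 31, frames (85 21 79 87)
21: hit
24: fault, evict 85, frames (21 79 87 24)
85: fault, evict 21, frames (79 87 24 85)
87: hit
24: hit
31: fault, evict 79, frames (87 24 85 31)
97: fault, evict 87, frames (24 85 31 97)
Page faults: 13.

13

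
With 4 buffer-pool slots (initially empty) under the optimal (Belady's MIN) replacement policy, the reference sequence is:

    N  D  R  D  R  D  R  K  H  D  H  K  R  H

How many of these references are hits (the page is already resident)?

N → fault, frames {N}
D → fault, frames {N,D}
R → fault, frames {N,D,R}
D → hit
R → hit
D → hit
R → hit
K → fault, frames {N,D,R,K}
H → fault, evict N, frames {D,R,K,H}
D → hit
H → hit
K → hit
R → hit
H → hit
Hits: 9.

9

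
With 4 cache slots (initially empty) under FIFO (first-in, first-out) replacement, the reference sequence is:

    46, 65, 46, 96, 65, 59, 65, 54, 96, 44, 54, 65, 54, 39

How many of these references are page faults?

8

46: fault, frames [46]
65: fault, frames [46, 65]
46: hit
96: fault, frames [46, 65, 96]
65: hit
59: fault, frames [46, 65, 96, 59]
65: hit
54: fault, evict 46, frames [65, 96, 59, 54]
96: hit
44: fault, evict 65, frames [96, 59, 54, 44]
54: hit
65: fault, evict 96, frames [59, 54, 44, 65]
54: hit
39: fault, evict 59, frames [54, 44, 65, 39]
Page faults: 8.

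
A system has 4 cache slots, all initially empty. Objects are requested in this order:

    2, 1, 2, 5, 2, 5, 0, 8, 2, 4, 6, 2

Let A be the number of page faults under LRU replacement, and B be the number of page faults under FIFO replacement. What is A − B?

-1

Under LRU: F F . F . . F F . F F . → 7 faults.
Under FIFO: F F . F . . F F F F F . → 8 faults.
A − B = 7 − 8 = -1.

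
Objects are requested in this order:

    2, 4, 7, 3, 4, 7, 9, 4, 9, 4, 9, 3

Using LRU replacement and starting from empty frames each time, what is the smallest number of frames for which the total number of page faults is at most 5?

4

f=1: 12 faults
f=2: 9 faults
f=3: 6 faults
f=4: 5 faults
f=5: 5 faults
Smallest f with faults ≤ 5 is 4.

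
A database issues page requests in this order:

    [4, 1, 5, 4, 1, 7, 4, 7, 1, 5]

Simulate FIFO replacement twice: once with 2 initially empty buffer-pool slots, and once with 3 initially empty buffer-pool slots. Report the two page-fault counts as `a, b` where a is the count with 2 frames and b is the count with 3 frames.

2 frames: F F F F F F F . F F → 9 faults.
3 frames: F F F . . F F . F F → 7 faults.
7 < 9: adding a frame reduced faults, as is typical.

9, 7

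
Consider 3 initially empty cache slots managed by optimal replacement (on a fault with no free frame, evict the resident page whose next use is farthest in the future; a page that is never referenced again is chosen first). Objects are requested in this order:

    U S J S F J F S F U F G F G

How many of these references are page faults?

U -> miss, frames (U)
S -> miss, frames (U S)
J -> miss, frames (U S J)
S -> hit
F -> miss, evict U, frames (S J F)
J -> hit
F -> hit
S -> hit
F -> hit
U -> miss, evict J, frames (S F U)
F -> hit
G -> miss, evict U, frames (S F G)
F -> hit
G -> hit
Page faults: 6.

6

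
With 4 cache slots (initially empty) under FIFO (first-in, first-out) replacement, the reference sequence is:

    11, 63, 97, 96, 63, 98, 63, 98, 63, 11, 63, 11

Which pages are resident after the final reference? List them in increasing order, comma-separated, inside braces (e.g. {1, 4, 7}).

11 → miss, frames [11]
63 → miss, frames [11, 63]
97 → miss, frames [11, 63, 97]
96 → miss, frames [11, 63, 97, 96]
63 → hit
98 → miss, evict 11, frames [63, 97, 96, 98]
63 → hit
98 → hit
63 → hit
11 → miss, evict 63, frames [97, 96, 98, 11]
63 → miss, evict 97, frames [96, 98, 11, 63]
11 → hit

{11, 63, 96, 98}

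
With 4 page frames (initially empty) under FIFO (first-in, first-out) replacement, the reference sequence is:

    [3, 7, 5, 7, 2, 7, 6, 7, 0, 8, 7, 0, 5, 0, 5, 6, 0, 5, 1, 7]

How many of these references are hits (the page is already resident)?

7

3 -> fault, frames (3)
7 -> fault, frames (3 7)
5 -> fault, frames (3 7 5)
7 -> hit
2 -> fault, frames (3 7 5 2)
7 -> hit
6 -> fault, evict 3, frames (7 5 2 6)
7 -> hit
0 -> fault, evict 7, frames (5 2 6 0)
8 -> fault, evict 5, frames (2 6 0 8)
7 -> fault, evict 2, frames (6 0 8 7)
0 -> hit
5 -> fault, evict 6, frames (0 8 7 5)
0 -> hit
5 -> hit
6 -> fault, evict 0, frames (8 7 5 6)
0 -> fault, evict 8, frames (7 5 6 0)
5 -> hit
1 -> fault, evict 7, frames (5 6 0 1)
7 -> fault, evict 5, frames (6 0 1 7)
Hits: 7.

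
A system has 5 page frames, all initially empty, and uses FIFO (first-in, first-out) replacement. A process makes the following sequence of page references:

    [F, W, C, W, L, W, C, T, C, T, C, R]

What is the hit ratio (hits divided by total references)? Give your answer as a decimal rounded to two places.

F: fault, frames (F)
W: fault, frames (F W)
C: fault, frames (F W C)
W: hit
L: fault, frames (F W C L)
W: hit
C: hit
T: fault, frames (F W C L T)
C: hit
T: hit
C: hit
R: fault, evict F, frames (W C L T R)
Hits: 6 of 12 references → 6/12 = 0.5000.

0.50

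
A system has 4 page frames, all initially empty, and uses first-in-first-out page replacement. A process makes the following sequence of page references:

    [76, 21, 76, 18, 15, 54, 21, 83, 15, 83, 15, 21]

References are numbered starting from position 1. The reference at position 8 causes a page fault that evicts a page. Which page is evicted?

pos 1: 76: miss, frames {76}
pos 2: 21: miss, frames {76,21}
pos 3: 76: hit
pos 4: 18: miss, frames {76,21,18}
pos 5: 15: miss, frames {76,21,18,15}
pos 6: 54: miss, evict 76, frames {21,18,15,54}
pos 7: 21: hit
pos 8: 83: miss, evict 21, frames {18,15,54,83}
At position 8, page 21 is evicted.

21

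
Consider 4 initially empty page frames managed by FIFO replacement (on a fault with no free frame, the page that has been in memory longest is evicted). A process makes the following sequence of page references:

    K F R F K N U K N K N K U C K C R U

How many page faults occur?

K → fault, frames {K}
F → fault, frames {K,F}
R → fault, frames {K,F,R}
F → hit
K → hit
N → fault, frames {K,F,R,N}
U → fault, evict K, frames {F,R,N,U}
K → fault, evict F, frames {R,N,U,K}
N → hit
K → hit
N → hit
K → hit
U → hit
C → fault, evict R, frames {N,U,K,C}
K → hit
C → hit
R → fault, evict N, frames {U,K,C,R}
U → hit
Page faults: 8.

8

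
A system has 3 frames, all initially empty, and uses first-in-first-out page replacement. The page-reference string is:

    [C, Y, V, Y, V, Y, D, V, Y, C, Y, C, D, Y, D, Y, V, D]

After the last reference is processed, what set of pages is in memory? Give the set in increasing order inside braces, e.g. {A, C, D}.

C: miss, frames (C)
Y: miss, frames (C Y)
V: miss, frames (C Y V)
Y: hit
V: hit
Y: hit
D: miss, evict C, frames (Y V D)
V: hit
Y: hit
C: miss, evict Y, frames (V D C)
Y: miss, evict V, frames (D C Y)
C: hit
D: hit
Y: hit
D: hit
Y: hit
V: miss, evict D, frames (C Y V)
D: miss, evict C, frames (Y V D)

{D, V, Y}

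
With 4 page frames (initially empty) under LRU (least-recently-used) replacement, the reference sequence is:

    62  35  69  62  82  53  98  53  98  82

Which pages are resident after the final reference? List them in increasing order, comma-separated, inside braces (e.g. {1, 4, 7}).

62 → fault, frames [62]
35 → fault, frames [62, 35]
69 → fault, frames [62, 35, 69]
62 → hit
82 → fault, frames [35, 69, 62, 82]
53 → fault, evict 35, frames [69, 62, 82, 53]
98 → fault, evict 69, frames [62, 82, 53, 98]
53 → hit
98 → hit
82 → hit

{53, 62, 82, 98}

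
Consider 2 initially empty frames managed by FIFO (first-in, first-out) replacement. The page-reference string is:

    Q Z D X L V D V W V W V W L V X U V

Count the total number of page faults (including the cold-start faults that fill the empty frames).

13

Q: fault, frames {Q}
Z: fault, frames {Q,Z}
D: fault, evict Q, frames {Z,D}
X: fault, evict Z, frames {D,X}
L: fault, evict D, frames {X,L}
V: fault, evict X, frames {L,V}
D: fault, evict L, frames {V,D}
V: hit
W: fault, evict V, frames {D,W}
V: fault, evict D, frames {W,V}
W: hit
V: hit
W: hit
L: fault, evict W, frames {V,L}
V: hit
X: fault, evict V, frames {L,X}
U: fault, evict L, frames {X,U}
V: fault, evict X, frames {U,V}
Page faults: 13.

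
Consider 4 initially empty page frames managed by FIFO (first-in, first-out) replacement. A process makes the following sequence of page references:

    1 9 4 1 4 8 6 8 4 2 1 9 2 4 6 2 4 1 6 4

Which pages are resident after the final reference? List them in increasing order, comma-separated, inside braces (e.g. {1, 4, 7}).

1 -> fault, frames (1)
9 -> fault, frames (1 9)
4 -> fault, frames (1 9 4)
1 -> hit
4 -> hit
8 -> fault, frames (1 9 4 8)
6 -> fault, evict 1, frames (9 4 8 6)
8 -> hit
4 -> hit
2 -> fault, evict 9, frames (4 8 6 2)
1 -> fault, evict 4, frames (8 6 2 1)
9 -> fault, evict 8, frames (6 2 1 9)
2 -> hit
4 -> fault, evict 6, frames (2 1 9 4)
6 -> fault, evict 2, frames (1 9 4 6)
2 -> fault, evict 1, frames (9 4 6 2)
4 -> hit
1 -> fault, evict 9, frames (4 6 2 1)
6 -> hit
4 -> hit

{1, 2, 4, 6}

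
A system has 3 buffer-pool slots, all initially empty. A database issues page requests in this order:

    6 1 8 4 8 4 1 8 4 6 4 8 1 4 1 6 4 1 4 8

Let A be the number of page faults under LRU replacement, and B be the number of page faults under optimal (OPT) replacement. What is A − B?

Under LRU: F F F F . . . . . F . . F . . F . . . F → 8 faults.
Under OPT: F F F F . . . . . F . . F . . . . . . F → 7 faults.
A − B = 8 − 7 = 1.

1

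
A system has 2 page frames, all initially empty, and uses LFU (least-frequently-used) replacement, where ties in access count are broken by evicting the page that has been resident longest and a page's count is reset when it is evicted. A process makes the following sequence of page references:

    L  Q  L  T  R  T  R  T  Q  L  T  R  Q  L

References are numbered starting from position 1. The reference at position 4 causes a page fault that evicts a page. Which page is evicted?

Q

pos 1: L -> fault, frames [L]
pos 2: Q -> fault, frames [L, Q]
pos 3: L -> hit
pos 4: T -> fault, evict Q, frames [L, T]
At position 4, page Q is evicted.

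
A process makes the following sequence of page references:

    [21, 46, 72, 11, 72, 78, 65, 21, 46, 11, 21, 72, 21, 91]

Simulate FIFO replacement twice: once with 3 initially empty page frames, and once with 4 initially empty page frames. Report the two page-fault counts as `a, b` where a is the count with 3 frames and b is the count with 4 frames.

3 frames: F F F F . F F F F F . F F F → 12 faults.
4 frames: F F F F . F F F F F . F . F → 11 faults.
11 < 12: adding a frame reduced faults, as is typical.

12, 11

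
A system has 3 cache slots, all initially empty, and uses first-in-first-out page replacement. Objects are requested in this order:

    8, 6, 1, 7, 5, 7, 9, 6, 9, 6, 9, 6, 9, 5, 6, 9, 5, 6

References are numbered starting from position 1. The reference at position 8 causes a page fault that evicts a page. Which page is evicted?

pos 1: 8 -> fault, frames (8)
pos 2: 6 -> fault, frames (8 6)
pos 3: 1 -> fault, frames (8 6 1)
pos 4: 7 -> fault, evict 8, frames (6 1 7)
pos 5: 5 -> fault, evict 6, frames (1 7 5)
pos 6: 7 -> hit
pos 7: 9 -> fault, evict 1, frames (7 5 9)
pos 8: 6 -> fault, evict 7, frames (5 9 6)
At position 8, page 7 is evicted.

7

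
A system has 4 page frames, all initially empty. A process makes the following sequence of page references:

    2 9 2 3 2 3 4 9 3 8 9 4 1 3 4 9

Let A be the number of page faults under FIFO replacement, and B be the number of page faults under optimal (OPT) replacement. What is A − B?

1

Under FIFO: F F . F . . F . . F . . F . . F → 7 faults.
Under OPT: F F . F . . F . . F . . F . . . → 6 faults.
A − B = 7 − 6 = 1.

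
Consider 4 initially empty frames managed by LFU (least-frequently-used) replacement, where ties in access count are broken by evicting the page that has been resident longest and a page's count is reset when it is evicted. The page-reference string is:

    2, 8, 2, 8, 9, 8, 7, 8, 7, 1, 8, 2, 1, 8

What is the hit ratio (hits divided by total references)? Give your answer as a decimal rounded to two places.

0.64

2: miss, frames (2)
8: miss, frames (2 8)
2: hit
8: hit
9: miss, frames (2 8 9)
8: hit
7: miss, frames (2 8 9 7)
8: hit
7: hit
1: miss, evict 9, frames (2 8 7 1)
8: hit
2: hit
1: hit
8: hit
Hits: 9 of 14 references → 9/14 = 0.6429.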